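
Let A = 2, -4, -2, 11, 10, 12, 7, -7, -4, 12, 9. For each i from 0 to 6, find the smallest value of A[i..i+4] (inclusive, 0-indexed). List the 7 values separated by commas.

-4, -4, -2, -7, -7, -7, -7

[2, -4, -2, 11, 10] → min -4
[-4, -2, 11, 10, 12] → min -4
[-2, 11, 10, 12, 7] → min -2
[11, 10, 12, 7, -7] → min -7
[10, 12, 7, -7, -4] → min -7
[12, 7, -7, -4, 12] → min -7
[7, -7, -4, 12, 9] → min -7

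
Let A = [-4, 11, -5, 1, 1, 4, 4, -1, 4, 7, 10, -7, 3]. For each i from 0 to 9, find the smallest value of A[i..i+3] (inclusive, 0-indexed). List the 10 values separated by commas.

Sliding a size-4 window across the 13 values:
(-4, 11, -5, 1) → min -5
(11, -5, 1, 1) → min -5
(-5, 1, 1, 4) → min -5
(1, 1, 4, 4) → min 1
(1, 4, 4, -1) → min -1
(4, 4, -1, 4) → min -1
(4, -1, 4, 7) → min -1
(-1, 4, 7, 10) → min -1
(4, 7, 10, -7) → min -7
(7, 10, -7, 3) → min -7

-5, -5, -5, 1, -1, -1, -1, -1, -7, -7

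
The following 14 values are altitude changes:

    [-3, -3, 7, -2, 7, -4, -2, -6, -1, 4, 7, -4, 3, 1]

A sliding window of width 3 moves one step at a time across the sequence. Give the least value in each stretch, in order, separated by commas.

[-3, -3, 7] → min -3
[-3, 7, -2] → min -3
[7, -2, 7] → min -2
[-2, 7, -4] → min -4
[7, -4, -2] → min -4
[-4, -2, -6] → min -6
[-2, -6, -1] → min -6
[-6, -1, 4] → min -6
[-1, 4, 7] → min -1
[4, 7, -4] → min -4
[7, -4, 3] → min -4
[-4, 3, 1] → min -4

-3, -3, -2, -4, -4, -6, -6, -6, -1, -4, -4, -4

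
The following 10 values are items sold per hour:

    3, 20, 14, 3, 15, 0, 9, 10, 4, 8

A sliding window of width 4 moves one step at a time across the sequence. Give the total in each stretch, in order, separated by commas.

3 20 14 3 → sum 40
20 14 3 15 → sum 52
14 3 15 0 → sum 32
3 15 0 9 → sum 27
15 0 9 10 → sum 34
0 9 10 4 → sum 23
9 10 4 8 → sum 31

40, 52, 32, 27, 34, 23, 31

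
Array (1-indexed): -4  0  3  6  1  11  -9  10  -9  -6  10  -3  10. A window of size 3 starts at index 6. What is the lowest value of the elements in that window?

Elements at indices 6..8: 11, -9, 10
min(11, -9, 10) = -9

-9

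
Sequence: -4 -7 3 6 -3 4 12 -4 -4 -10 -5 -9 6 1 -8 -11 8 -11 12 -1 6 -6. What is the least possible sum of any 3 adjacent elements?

-24

-4 -7 3 → sum -8
-7 3 6 → sum 2
3 6 -3 → sum 6
6 -3 4 → sum 7
-3 4 12 → sum 13
4 12 -4 → sum 12
12 -4 -4 → sum 4
-4 -4 -10 → sum -18
-4 -10 -5 → sum -19
-10 -5 -9 → sum -24
-5 -9 6 → sum -8
-9 6 1 → sum -2
6 1 -8 → sum -1
1 -8 -11 → sum -18
-8 -11 8 → sum -11
-11 8 -11 → sum -14
8 -11 12 → sum 9
-11 12 -1 → sum 0
12 -1 6 → sum 17
-1 6 -6 → sum -1
Least of these is -24.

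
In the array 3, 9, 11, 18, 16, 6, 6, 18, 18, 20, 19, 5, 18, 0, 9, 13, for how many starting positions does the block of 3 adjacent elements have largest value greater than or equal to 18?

11

[3, 9, 11] → max 11
[9, 11, 18] → max 18  ≥ 18 ✓
[11, 18, 16] → max 18  ≥ 18 ✓
[18, 16, 6] → max 18  ≥ 18 ✓
[16, 6, 6] → max 16
[6, 6, 18] → max 18  ≥ 18 ✓
[6, 18, 18] → max 18  ≥ 18 ✓
[18, 18, 20] → max 20  ≥ 18 ✓
[18, 20, 19] → max 20  ≥ 18 ✓
[20, 19, 5] → max 20  ≥ 18 ✓
[19, 5, 18] → max 19  ≥ 18 ✓
[5, 18, 0] → max 18  ≥ 18 ✓
[18, 0, 9] → max 18  ≥ 18 ✓
[0, 9, 13] → max 13
11 windows satisfy the condition.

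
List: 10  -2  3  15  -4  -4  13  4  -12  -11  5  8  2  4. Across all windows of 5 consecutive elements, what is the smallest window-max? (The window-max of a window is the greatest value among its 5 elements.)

8

Each size-5 window and its max:
(10, -2, 3, 15, -4) → max 15
(-2, 3, 15, -4, -4) → max 15
(3, 15, -4, -4, 13) → max 15
(15, -4, -4, 13, 4) → max 15
(-4, -4, 13, 4, -12) → max 13
(-4, 13, 4, -12, -11) → max 13
(13, 4, -12, -11, 5) → max 13
(4, -12, -11, 5, 8) → max 8
(-12, -11, 5, 8, 2) → max 8
(-11, 5, 8, 2, 4) → max 8
Smallest of these is 8.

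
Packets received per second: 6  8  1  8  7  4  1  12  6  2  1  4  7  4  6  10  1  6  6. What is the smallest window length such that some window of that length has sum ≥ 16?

add 6: running sum 6 < 16
add 8: running sum 14 < 16
add 1: running sum 15 < 16
add 8: shortest ending here [8, 1, 8] sum 17, len 3
add 7: shortest ending here [1, 8, 7] sum 16, len 3
add 4: shortest ending here [8, 7, 4] sum 19, len 3
add 1: shortest ending here [8, 7, 4, 1] sum 20, len 4
add 12: shortest ending here [4, 1, 12] sum 17, len 3
add 6: shortest ending here [12, 6] sum 18, len 2
add 2: shortest ending here [12, 6, 2] sum 20, len 3
add 1: shortest ending here [12, 6, 2, 1] sum 21, len 4
add 4: shortest ending here [12, 6, 2, 1, 4] sum 25, len 5
add 7: shortest ending here [6, 2, 1, 4, 7] sum 20, len 5
add 4: shortest ending here [1, 4, 7, 4] sum 16, len 4
add 6: shortest ending here [7, 4, 6] sum 17, len 3
add 10: shortest ending here [6, 10] sum 16, len 2
add 1: shortest ending here [6, 10, 1] sum 17, len 3
add 6: shortest ending here [10, 1, 6] sum 17, len 3
add 6: shortest ending here [10, 1, 6, 6] sum 23, len 4
Shortest qualifying length: 2.

2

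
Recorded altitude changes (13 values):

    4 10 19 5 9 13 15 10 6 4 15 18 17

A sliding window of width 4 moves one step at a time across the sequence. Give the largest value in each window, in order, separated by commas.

19, 19, 19, 15, 15, 15, 15, 15, 18, 18

(4, 10, 19, 5) → max 19
(10, 19, 5, 9) → max 19
(19, 5, 9, 13) → max 19
(5, 9, 13, 15) → max 15
(9, 13, 15, 10) → max 15
(13, 15, 10, 6) → max 15
(15, 10, 6, 4) → max 15
(10, 6, 4, 15) → max 15
(6, 4, 15, 18) → max 18
(4, 15, 18, 17) → max 18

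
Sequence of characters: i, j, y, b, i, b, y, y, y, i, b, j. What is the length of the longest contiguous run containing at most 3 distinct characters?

[i] 1 distinct, len 1
[i, j] 2 distinct, len 2
[i, j, y] 3 distinct, len 3
[j, y, b] 3 distinct, len 3
[y, b, i] 3 distinct, len 3
[y, b, i, b] 3 distinct, len 4
[y, b, i, b, y] 3 distinct, len 5
[y, b, i, b, y, y] 3 distinct, len 6
[y, b, i, b, y, y, y] 3 distinct, len 7
[y, b, i, b, y, y, y, i] 3 distinct, len 8
[y, b, i, b, y, y, y, i, b] 3 distinct, len 9
[i, b, j] 3 distinct, len 3
Longest length with ≤3 distinct: 9.

9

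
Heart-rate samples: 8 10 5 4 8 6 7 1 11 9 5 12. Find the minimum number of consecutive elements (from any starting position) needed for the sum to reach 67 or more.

10

add 8: running sum 8 < 67
add 10: running sum 18 < 67
add 5: running sum 23 < 67
add 4: running sum 27 < 67
add 8: running sum 35 < 67
add 6: running sum 41 < 67
add 7: running sum 48 < 67
add 1: running sum 49 < 67
add 11: running sum 60 < 67
add 9: shortest ending here [8, 10, 5, 4, 8, 6, 7, 1, 11, 9] sum 69, len 10
add 5: shortest ending here [8, 10, 5, 4, 8, 6, 7, 1, 11, 9, 5] sum 74, len 11
add 12: shortest ending here [5, 4, 8, 6, 7, 1, 11, 9, 5, 12] sum 68, len 10
Shortest qualifying length: 10.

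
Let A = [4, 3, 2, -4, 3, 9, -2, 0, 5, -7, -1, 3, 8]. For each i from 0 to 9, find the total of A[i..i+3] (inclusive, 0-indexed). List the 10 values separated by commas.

5, 4, 10, 6, 10, 12, -4, -3, 0, 3

Sliding a size-4 window across the 13 values:
(4, 3, 2, -4) → sum 5
(3, 2, -4, 3) → sum 4
(2, -4, 3, 9) → sum 10
(-4, 3, 9, -2) → sum 6
(3, 9, -2, 0) → sum 10
(9, -2, 0, 5) → sum 12
(-2, 0, 5, -7) → sum -4
(0, 5, -7, -1) → sum -3
(5, -7, -1, 3) → sum 0
(-7, -1, 3, 8) → sum 3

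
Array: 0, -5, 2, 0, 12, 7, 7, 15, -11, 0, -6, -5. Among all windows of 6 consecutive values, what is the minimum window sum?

(0, -5, 2, 0, 12, 7) → sum 16
(-5, 2, 0, 12, 7, 7) → sum 23
(2, 0, 12, 7, 7, 15) → sum 43
(0, 12, 7, 7, 15, -11) → sum 30
(12, 7, 7, 15, -11, 0) → sum 30
(7, 7, 15, -11, 0, -6) → sum 12
(7, 15, -11, 0, -6, -5) → sum 0
Minimum of these is 0.

0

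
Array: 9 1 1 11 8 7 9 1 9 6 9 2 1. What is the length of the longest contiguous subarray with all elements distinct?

5

[9] len 1
[9, 1] len 2
[1] len 1
[1, 11] len 2
[1, 11, 8] len 3
[1, 11, 8, 7] len 4
[1, 11, 8, 7, 9] len 5
[11, 8, 7, 9, 1] len 5
[1, 9] len 2
[1, 9, 6] len 3
[6, 9] len 2
[6, 9, 2] len 3
[6, 9, 2, 1] len 4
Longest all-distinct length: 5.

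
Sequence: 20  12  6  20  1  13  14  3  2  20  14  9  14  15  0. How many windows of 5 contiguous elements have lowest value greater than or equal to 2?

20 12 6 20 1 → min 1
12 6 20 1 13 → min 1
6 20 1 13 14 → min 1
20 1 13 14 3 → min 1
1 13 14 3 2 → min 1
13 14 3 2 20 → min 2  ≥ 2 ✓
14 3 2 20 14 → min 2  ≥ 2 ✓
3 2 20 14 9 → min 2  ≥ 2 ✓
2 20 14 9 14 → min 2  ≥ 2 ✓
20 14 9 14 15 → min 9  ≥ 2 ✓
14 9 14 15 0 → min 0
5 windows satisfy the condition.

5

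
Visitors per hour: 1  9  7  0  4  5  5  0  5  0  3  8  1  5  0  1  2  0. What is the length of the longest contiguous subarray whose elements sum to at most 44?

15

add 1: [1] sum 1, len 1
add 9: [1, 9] sum 10, len 2
add 7: [1, 9, 7] sum 17, len 3
add 0: [1, 9, 7, 0] sum 17, len 4
add 4: [1, 9, 7, 0, 4] sum 21, len 5
add 5: [1, 9, 7, 0, 4, 5] sum 26, len 6
add 5: [1, 9, 7, 0, 4, 5, 5] sum 31, len 7
add 0: [1, 9, 7, 0, 4, 5, 5, 0] sum 31, len 8
add 5: [1, 9, 7, 0, 4, 5, 5, 0, 5] sum 36, len 9
add 0: [1, 9, 7, 0, 4, 5, 5, 0, 5, 0] sum 36, len 10
add 3: [1, 9, 7, 0, 4, 5, 5, 0, 5, 0, 3] sum 39, len 11
add 8: [7, 0, 4, 5, 5, 0, 5, 0, 3, 8] sum 37, len 10
add 1: [7, 0, 4, 5, 5, 0, 5, 0, 3, 8, 1] sum 38, len 11
add 5: [7, 0, 4, 5, 5, 0, 5, 0, 3, 8, 1, 5] sum 43, len 12
add 0: [7, 0, 4, 5, 5, 0, 5, 0, 3, 8, 1, 5, 0] sum 43, len 13
add 1: [7, 0, 4, 5, 5, 0, 5, 0, 3, 8, 1, 5, 0, 1] sum 44, len 14
add 2: [0, 4, 5, 5, 0, 5, 0, 3, 8, 1, 5, 0, 1, 2] sum 39, len 14
add 0: [0, 4, 5, 5, 0, 5, 0, 3, 8, 1, 5, 0, 1, 2, 0] sum 39, len 15
Longest length seen: 15.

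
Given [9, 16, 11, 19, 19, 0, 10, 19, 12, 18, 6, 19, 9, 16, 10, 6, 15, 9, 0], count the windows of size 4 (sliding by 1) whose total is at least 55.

5

9 16 11 19 → sum 55  ≥ 55 ✓
16 11 19 19 → sum 65  ≥ 55 ✓
11 19 19 0 → sum 49
19 19 0 10 → sum 48
19 0 10 19 → sum 48
0 10 19 12 → sum 41
10 19 12 18 → sum 59  ≥ 55 ✓
19 12 18 6 → sum 55  ≥ 55 ✓
12 18 6 19 → sum 55  ≥ 55 ✓
18 6 19 9 → sum 52
6 19 9 16 → sum 50
19 9 16 10 → sum 54
9 16 10 6 → sum 41
16 10 6 15 → sum 47
10 6 15 9 → sum 40
6 15 9 0 → sum 30
5 windows satisfy the condition.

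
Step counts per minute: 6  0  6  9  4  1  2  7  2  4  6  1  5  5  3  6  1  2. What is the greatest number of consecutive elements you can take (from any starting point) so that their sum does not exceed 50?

→ 6: sum 6, len 1
→ 0: sum 6, len 2
→ 6: sum 12, len 3
→ 9: sum 21, len 4
→ 4: sum 25, len 5
→ 1: sum 26, len 6
→ 2: sum 28, len 7
→ 7: sum 35, len 8
→ 2: sum 37, len 9
→ 4: sum 41, len 10
→ 6: sum 47, len 11
→ 1: sum 48, len 12
→ 5 (dropped 6): sum 47, len 12
→ 5 (dropped 0, 6): sum 46, len 11
→ 3: sum 49, len 12
→ 6 (dropped 9): sum 46, len 12
→ 1: sum 47, len 13
→ 2: sum 49, len 14
Longest length seen: 14.

14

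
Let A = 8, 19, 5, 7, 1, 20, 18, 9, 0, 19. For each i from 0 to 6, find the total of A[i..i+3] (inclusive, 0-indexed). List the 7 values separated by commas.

(8, 19, 5, 7) → sum 39
(19, 5, 7, 1) → sum 32
(5, 7, 1, 20) → sum 33
(7, 1, 20, 18) → sum 46
(1, 20, 18, 9) → sum 48
(20, 18, 9, 0) → sum 47
(18, 9, 0, 19) → sum 46

39, 32, 33, 46, 48, 47, 46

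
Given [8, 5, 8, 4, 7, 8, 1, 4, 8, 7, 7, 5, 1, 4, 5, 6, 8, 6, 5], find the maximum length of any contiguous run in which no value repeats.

add 8: [8] len 1
add 5: [8, 5] len 2
add 8 (repeat 8, move left end past it): [5, 8] len 2
add 4: [5, 8, 4] len 3
add 7: [5, 8, 4, 7] len 4
add 8 (repeat 8, move left end past it): [4, 7, 8] len 3
add 1: [4, 7, 8, 1] len 4
add 4 (repeat 4, move left end past it): [7, 8, 1, 4] len 4
add 8 (repeat 8, move left end past it): [1, 4, 8] len 3
add 7: [1, 4, 8, 7] len 4
add 7 (repeat 7, move left end past it): [7] len 1
add 5: [7, 5] len 2
add 1: [7, 5, 1] len 3
add 4: [7, 5, 1, 4] len 4
add 5 (repeat 5, move left end past it): [1, 4, 5] len 3
add 6: [1, 4, 5, 6] len 4
add 8: [1, 4, 5, 6, 8] len 5
add 6 (repeat 6, move left end past it): [8, 6] len 2
add 5: [8, 6, 5] len 3
Longest all-distinct length: 5.

5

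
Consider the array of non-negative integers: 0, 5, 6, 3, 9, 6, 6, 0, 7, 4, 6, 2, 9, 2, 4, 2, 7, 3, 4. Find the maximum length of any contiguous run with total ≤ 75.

16

Extend to the right; shrink from the left whenever the sum exceeds 75:
add 0: [0] sum 0, len 1
add 5: [0, 5] sum 5, len 2
add 6: [0, 5, 6] sum 11, len 3
add 3: [0, 5, 6, 3] sum 14, len 4
add 9: [0, 5, 6, 3, 9] sum 23, len 5
add 6: [0, 5, 6, 3, 9, 6] sum 29, len 6
add 6: [0, 5, 6, 3, 9, 6, 6] sum 35, len 7
add 0: [0, 5, 6, 3, 9, 6, 6, 0] sum 35, len 8
add 7: [0, 5, 6, 3, 9, 6, 6, 0, 7] sum 42, len 9
add 4: [0, 5, 6, 3, 9, 6, 6, 0, 7, 4] sum 46, len 10
add 6: [0, 5, 6, 3, 9, 6, 6, 0, 7, 4, 6] sum 52, len 11
add 2: [0, 5, 6, 3, 9, 6, 6, 0, 7, 4, 6, 2] sum 54, len 12
add 9: [0, 5, 6, 3, 9, 6, 6, 0, 7, 4, 6, 2, 9] sum 63, len 13
add 2: [0, 5, 6, 3, 9, 6, 6, 0, 7, 4, 6, 2, 9, 2] sum 65, len 14
add 4: [0, 5, 6, 3, 9, 6, 6, 0, 7, 4, 6, 2, 9, 2, 4] sum 69, len 15
add 2: [0, 5, 6, 3, 9, 6, 6, 0, 7, 4, 6, 2, 9, 2, 4, 2] sum 71, len 16
add 7: [6, 3, 9, 6, 6, 0, 7, 4, 6, 2, 9, 2, 4, 2, 7] sum 73, len 15
add 3: [3, 9, 6, 6, 0, 7, 4, 6, 2, 9, 2, 4, 2, 7, 3] sum 70, len 15
add 4: [3, 9, 6, 6, 0, 7, 4, 6, 2, 9, 2, 4, 2, 7, 3, 4] sum 74, len 16
Longest length seen: 16.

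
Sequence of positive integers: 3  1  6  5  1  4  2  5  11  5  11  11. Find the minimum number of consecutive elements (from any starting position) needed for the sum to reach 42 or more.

Extend right; whenever the sum reaches 42, record the length and shrink from the left:
add 3: running sum 3 < 42
add 1: running sum 4 < 42
add 6: running sum 10 < 42
add 5: running sum 15 < 42
add 1: running sum 16 < 42
add 4: running sum 20 < 42
add 2: running sum 22 < 42
add 5: running sum 27 < 42
add 11: running sum 38 < 42
end 9: [3, 1, 6, 5, 1, 4, 2, 5, 11, 5] sum 43, len 10
end 10: [5, 1, 4, 2, 5, 11, 5, 11] sum 44, len 8
end 11: [5, 11, 5, 11, 11] sum 43, len 5
Shortest qualifying length: 5.

5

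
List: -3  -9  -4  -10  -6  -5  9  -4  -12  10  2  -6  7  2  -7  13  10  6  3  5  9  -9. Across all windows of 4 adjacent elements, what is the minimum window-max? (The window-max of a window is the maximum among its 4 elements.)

-3 -9 -4 -10 → max -3
-9 -4 -10 -6 → max -4
-4 -10 -6 -5 → max -4
-10 -6 -5 9 → max 9
-6 -5 9 -4 → max 9
-5 9 -4 -12 → max 9
9 -4 -12 10 → max 10
-4 -12 10 2 → max 10
-12 10 2 -6 → max 10
10 2 -6 7 → max 10
2 -6 7 2 → max 7
-6 7 2 -7 → max 7
7 2 -7 13 → max 13
2 -7 13 10 → max 13
-7 13 10 6 → max 13
13 10 6 3 → max 13
10 6 3 5 → max 10
6 3 5 9 → max 9
3 5 9 -9 → max 9
Minimum of these is -4.

-4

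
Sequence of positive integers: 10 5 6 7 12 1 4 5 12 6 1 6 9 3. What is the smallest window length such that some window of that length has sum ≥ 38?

5

add 10: running sum 10 < 38
add 5: running sum 15 < 38
add 6: running sum 21 < 38
add 7: running sum 28 < 38
end 4: [10, 5, 6, 7, 12] sum 40, len 5
end 5: [10, 5, 6, 7, 12, 1] sum 41, len 6
end 6: [10, 5, 6, 7, 12, 1, 4] sum 45, len 7
end 7: [5, 6, 7, 12, 1, 4, 5] sum 40, len 7
end 8: [7, 12, 1, 4, 5, 12] sum 41, len 6
end 9: [12, 1, 4, 5, 12, 6] sum 40, len 6
end 10: [12, 1, 4, 5, 12, 6, 1] sum 41, len 7
end 11: [12, 1, 4, 5, 12, 6, 1, 6] sum 47, len 8
end 12: [5, 12, 6, 1, 6, 9] sum 39, len 6
end 13: [5, 12, 6, 1, 6, 9, 3] sum 42, len 7
Shortest qualifying length: 5.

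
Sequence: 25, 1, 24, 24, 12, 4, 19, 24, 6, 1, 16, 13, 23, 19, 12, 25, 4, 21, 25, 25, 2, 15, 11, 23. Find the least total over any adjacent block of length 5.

Window sums for each of the 20 positions:
[25, 1, 24, 24, 12] → sum 86
[1, 24, 24, 12, 4] → sum 65
[24, 24, 12, 4, 19] → sum 83
[24, 12, 4, 19, 24] → sum 83
[12, 4, 19, 24, 6] → sum 65
[4, 19, 24, 6, 1] → sum 54
[19, 24, 6, 1, 16] → sum 66
[24, 6, 1, 16, 13] → sum 60
[6, 1, 16, 13, 23] → sum 59
[1, 16, 13, 23, 19] → sum 72
[16, 13, 23, 19, 12] → sum 83
[13, 23, 19, 12, 25] → sum 92
[23, 19, 12, 25, 4] → sum 83
[19, 12, 25, 4, 21] → sum 81
[12, 25, 4, 21, 25] → sum 87
[25, 4, 21, 25, 25] → sum 100
[4, 21, 25, 25, 2] → sum 77
[21, 25, 25, 2, 15] → sum 88
[25, 25, 2, 15, 11] → sum 78
[25, 2, 15, 11, 23] → sum 76
Least of these is 54.

54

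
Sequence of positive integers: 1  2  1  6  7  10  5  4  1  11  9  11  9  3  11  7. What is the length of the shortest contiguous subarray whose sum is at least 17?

2

Extend right; whenever the sum reaches 17, record the length and shrink from the left:
add 1: running sum 1 < 17
add 2: running sum 3 < 17
add 1: running sum 4 < 17
add 6: running sum 10 < 17
add 7: shortest ending here [1, 2, 1, 6, 7] sum 17, len 5
add 10: shortest ending here [7, 10] sum 17, len 2
add 5: shortest ending here [7, 10, 5] sum 22, len 3
add 4: shortest ending here [10, 5, 4] sum 19, len 3
add 1: shortest ending here [10, 5, 4, 1] sum 20, len 4
add 11: shortest ending here [5, 4, 1, 11] sum 21, len 4
add 9: shortest ending here [11, 9] sum 20, len 2
add 11: shortest ending here [9, 11] sum 20, len 2
add 9: shortest ending here [11, 9] sum 20, len 2
add 3: shortest ending here [11, 9, 3] sum 23, len 3
add 11: shortest ending here [9, 3, 11] sum 23, len 3
add 7: shortest ending here [11, 7] sum 18, len 2
Shortest qualifying length: 2.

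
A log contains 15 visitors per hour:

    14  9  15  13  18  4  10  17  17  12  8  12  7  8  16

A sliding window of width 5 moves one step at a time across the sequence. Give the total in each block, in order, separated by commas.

Sliding a size-5 window across the 15 values:
[14, 9, 15, 13, 18] → sum 69
[9, 15, 13, 18, 4] → sum 59
[15, 13, 18, 4, 10] → sum 60
[13, 18, 4, 10, 17] → sum 62
[18, 4, 10, 17, 17] → sum 66
[4, 10, 17, 17, 12] → sum 60
[10, 17, 17, 12, 8] → sum 64
[17, 17, 12, 8, 12] → sum 66
[17, 12, 8, 12, 7] → sum 56
[12, 8, 12, 7, 8] → sum 47
[8, 12, 7, 8, 16] → sum 51

69, 59, 60, 62, 66, 60, 64, 66, 56, 47, 51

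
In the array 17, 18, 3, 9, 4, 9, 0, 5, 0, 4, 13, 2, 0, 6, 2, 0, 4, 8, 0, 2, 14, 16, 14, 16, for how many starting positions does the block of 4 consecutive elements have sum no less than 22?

(17, 18, 3, 9) → sum 47  ≥ 22 ✓
(18, 3, 9, 4) → sum 34  ≥ 22 ✓
(3, 9, 4, 9) → sum 25  ≥ 22 ✓
(9, 4, 9, 0) → sum 22  ≥ 22 ✓
(4, 9, 0, 5) → sum 18
(9, 0, 5, 0) → sum 14
(0, 5, 0, 4) → sum 9
(5, 0, 4, 13) → sum 22  ≥ 22 ✓
(0, 4, 13, 2) → sum 19
(4, 13, 2, 0) → sum 19
(13, 2, 0, 6) → sum 21
(2, 0, 6, 2) → sum 10
(0, 6, 2, 0) → sum 8
(6, 2, 0, 4) → sum 12
(2, 0, 4, 8) → sum 14
(0, 4, 8, 0) → sum 12
(4, 8, 0, 2) → sum 14
(8, 0, 2, 14) → sum 24  ≥ 22 ✓
(0, 2, 14, 16) → sum 32  ≥ 22 ✓
(2, 14, 16, 14) → sum 46  ≥ 22 ✓
(14, 16, 14, 16) → sum 60  ≥ 22 ✓
9 windows satisfy the condition.

9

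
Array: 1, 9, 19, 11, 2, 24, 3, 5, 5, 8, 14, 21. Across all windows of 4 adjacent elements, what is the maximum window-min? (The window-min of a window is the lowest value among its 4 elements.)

5

Each size-4 window and its min:
(1, 9, 19, 11) → min 1
(9, 19, 11, 2) → min 2
(19, 11, 2, 24) → min 2
(11, 2, 24, 3) → min 2
(2, 24, 3, 5) → min 2
(24, 3, 5, 5) → min 3
(3, 5, 5, 8) → min 3
(5, 5, 8, 14) → min 5
(5, 8, 14, 21) → min 5
Maximum of these is 5.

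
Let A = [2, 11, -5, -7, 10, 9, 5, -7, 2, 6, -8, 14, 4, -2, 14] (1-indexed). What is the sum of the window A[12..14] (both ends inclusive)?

Elements at indices 12..14: 14, 4, -2
sum(14, 4, -2) = 16

16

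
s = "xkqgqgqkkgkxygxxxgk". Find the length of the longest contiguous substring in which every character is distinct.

[x] len 1
[x, k] len 2
[x, k, q] len 3
[x, k, q, g] len 4
[g, q] len 2
[q, g] len 2
[g, q] len 2
[g, q, k] len 3
[k] len 1
[k, g] len 2
[g, k] len 2
[g, k, x] len 3
[g, k, x, y] len 4
[k, x, y, g] len 4
[y, g, x] len 3
[x] len 1
[x] len 1
[x, g] len 2
[x, g, k] len 3
Longest all-distinct length: 4.

4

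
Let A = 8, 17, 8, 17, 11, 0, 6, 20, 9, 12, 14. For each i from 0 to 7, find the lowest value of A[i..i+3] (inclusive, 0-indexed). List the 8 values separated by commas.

Sliding a size-4 window across the 11 values:
(8, 17, 8, 17) → min 8
(17, 8, 17, 11) → min 8
(8, 17, 11, 0) → min 0
(17, 11, 0, 6) → min 0
(11, 0, 6, 20) → min 0
(0, 6, 20, 9) → min 0
(6, 20, 9, 12) → min 6
(20, 9, 12, 14) → min 9

8, 8, 0, 0, 0, 0, 6, 9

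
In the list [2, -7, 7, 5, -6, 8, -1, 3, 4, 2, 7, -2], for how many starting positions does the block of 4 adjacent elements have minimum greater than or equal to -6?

(2, -7, 7, 5) → min -7
(-7, 7, 5, -6) → min -7
(7, 5, -6, 8) → min -6  ≥ -6 ✓
(5, -6, 8, -1) → min -6  ≥ -6 ✓
(-6, 8, -1, 3) → min -6  ≥ -6 ✓
(8, -1, 3, 4) → min -1  ≥ -6 ✓
(-1, 3, 4, 2) → min -1  ≥ -6 ✓
(3, 4, 2, 7) → min 2  ≥ -6 ✓
(4, 2, 7, -2) → min -2  ≥ -6 ✓
7 windows satisfy the condition.

7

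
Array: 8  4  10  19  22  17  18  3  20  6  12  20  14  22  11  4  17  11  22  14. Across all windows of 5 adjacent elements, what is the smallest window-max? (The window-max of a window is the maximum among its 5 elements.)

Each size-5 window and its max:
(8, 4, 10, 19, 22) → max 22
(4, 10, 19, 22, 17) → max 22
(10, 19, 22, 17, 18) → max 22
(19, 22, 17, 18, 3) → max 22
(22, 17, 18, 3, 20) → max 22
(17, 18, 3, 20, 6) → max 20
(18, 3, 20, 6, 12) → max 20
(3, 20, 6, 12, 20) → max 20
(20, 6, 12, 20, 14) → max 20
(6, 12, 20, 14, 22) → max 22
(12, 20, 14, 22, 11) → max 22
(20, 14, 22, 11, 4) → max 22
(14, 22, 11, 4, 17) → max 22
(22, 11, 4, 17, 11) → max 22
(11, 4, 17, 11, 22) → max 22
(4, 17, 11, 22, 14) → max 22
Smallest of these is 20.

20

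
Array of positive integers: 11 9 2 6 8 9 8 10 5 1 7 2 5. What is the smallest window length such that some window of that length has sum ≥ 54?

add 11: running sum 11 < 54
add 9: running sum 20 < 54
add 2: running sum 22 < 54
add 6: running sum 28 < 54
add 8: running sum 36 < 54
add 9: running sum 45 < 54
add 8: running sum 53 < 54
add 10: shortest ending here [11, 9, 2, 6, 8, 9, 8, 10] sum 63, len 8
add 5: shortest ending here [9, 2, 6, 8, 9, 8, 10, 5] sum 57, len 8
add 1: shortest ending here [9, 2, 6, 8, 9, 8, 10, 5, 1] sum 58, len 9
add 7: shortest ending here [6, 8, 9, 8, 10, 5, 1, 7] sum 54, len 8
add 2: shortest ending here [6, 8, 9, 8, 10, 5, 1, 7, 2] sum 56, len 9
add 5: shortest ending here [8, 9, 8, 10, 5, 1, 7, 2, 5] sum 55, len 9
Shortest qualifying length: 8.

8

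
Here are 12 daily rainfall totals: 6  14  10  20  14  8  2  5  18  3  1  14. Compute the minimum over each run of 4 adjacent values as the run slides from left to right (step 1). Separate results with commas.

6, 10, 8, 2, 2, 2, 2, 1, 1

[6, 14, 10, 20] → min 6
[14, 10, 20, 14] → min 10
[10, 20, 14, 8] → min 8
[20, 14, 8, 2] → min 2
[14, 8, 2, 5] → min 2
[8, 2, 5, 18] → min 2
[2, 5, 18, 3] → min 2
[5, 18, 3, 1] → min 1
[18, 3, 1, 14] → min 1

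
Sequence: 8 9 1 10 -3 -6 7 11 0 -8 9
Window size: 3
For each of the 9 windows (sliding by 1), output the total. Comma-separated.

18, 20, 8, 1, -2, 12, 18, 3, 1

Sliding a size-3 window across the 11 values:
8 9 1 → sum 18
9 1 10 → sum 20
1 10 -3 → sum 8
10 -3 -6 → sum 1
-3 -6 7 → sum -2
-6 7 11 → sum 12
7 11 0 → sum 18
11 0 -8 → sum 3
0 -8 9 → sum 1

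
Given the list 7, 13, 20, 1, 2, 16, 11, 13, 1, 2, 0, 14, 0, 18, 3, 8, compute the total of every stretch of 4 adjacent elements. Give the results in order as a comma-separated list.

(7, 13, 20, 1) → sum 41
(13, 20, 1, 2) → sum 36
(20, 1, 2, 16) → sum 39
(1, 2, 16, 11) → sum 30
(2, 16, 11, 13) → sum 42
(16, 11, 13, 1) → sum 41
(11, 13, 1, 2) → sum 27
(13, 1, 2, 0) → sum 16
(1, 2, 0, 14) → sum 17
(2, 0, 14, 0) → sum 16
(0, 14, 0, 18) → sum 32
(14, 0, 18, 3) → sum 35
(0, 18, 3, 8) → sum 29

41, 36, 39, 30, 42, 41, 27, 16, 17, 16, 32, 35, 29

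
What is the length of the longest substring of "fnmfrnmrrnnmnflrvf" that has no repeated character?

[f] len 1
[f, n] len 2
[f, n, m] len 3
[n, m, f] len 3
[n, m, f, r] len 4
[m, f, r, n] len 4
[f, r, n, m] len 4
[n, m, r] len 3
[r] len 1
[r, n] len 2
[n] len 1
[n, m] len 2
[m, n] len 2
[m, n, f] len 3
[m, n, f, l] len 4
[m, n, f, l, r] len 5
[m, n, f, l, r, v] len 6
[l, r, v, f] len 4
Longest all-distinct length: 6.

6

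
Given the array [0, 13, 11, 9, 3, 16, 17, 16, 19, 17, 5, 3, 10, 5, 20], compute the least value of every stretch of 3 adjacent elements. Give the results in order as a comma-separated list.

0, 9, 3, 3, 3, 16, 16, 16, 5, 3, 3, 3, 5

0 13 11 → min 0
13 11 9 → min 9
11 9 3 → min 3
9 3 16 → min 3
3 16 17 → min 3
16 17 16 → min 16
17 16 19 → min 16
16 19 17 → min 16
19 17 5 → min 5
17 5 3 → min 3
5 3 10 → min 3
3 10 5 → min 3
10 5 20 → min 5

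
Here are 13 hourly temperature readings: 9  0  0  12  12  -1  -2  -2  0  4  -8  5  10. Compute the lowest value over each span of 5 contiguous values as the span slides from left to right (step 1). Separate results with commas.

Sliding a size-5 window across the 13 values:
[9, 0, 0, 12, 12] → min 0
[0, 0, 12, 12, -1] → min -1
[0, 12, 12, -1, -2] → min -2
[12, 12, -1, -2, -2] → min -2
[12, -1, -2, -2, 0] → min -2
[-1, -2, -2, 0, 4] → min -2
[-2, -2, 0, 4, -8] → min -8
[-2, 0, 4, -8, 5] → min -8
[0, 4, -8, 5, 10] → min -8

0, -1, -2, -2, -2, -2, -8, -8, -8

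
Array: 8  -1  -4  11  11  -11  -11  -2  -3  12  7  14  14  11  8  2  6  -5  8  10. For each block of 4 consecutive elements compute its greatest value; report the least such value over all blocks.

-2

Window maxs for each of the 17 positions:
8 -1 -4 11 → max 11
-1 -4 11 11 → max 11
-4 11 11 -11 → max 11
11 11 -11 -11 → max 11
11 -11 -11 -2 → max 11
-11 -11 -2 -3 → max -2
-11 -2 -3 12 → max 12
-2 -3 12 7 → max 12
-3 12 7 14 → max 14
12 7 14 14 → max 14
7 14 14 11 → max 14
14 14 11 8 → max 14
14 11 8 2 → max 14
11 8 2 6 → max 11
8 2 6 -5 → max 8
2 6 -5 8 → max 8
6 -5 8 10 → max 10
Least of these is -2.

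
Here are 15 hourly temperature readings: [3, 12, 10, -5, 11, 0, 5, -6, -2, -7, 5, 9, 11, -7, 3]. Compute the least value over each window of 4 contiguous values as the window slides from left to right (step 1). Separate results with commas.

Sliding a size-4 window across the 15 values:
(3, 12, 10, -5) → min -5
(12, 10, -5, 11) → min -5
(10, -5, 11, 0) → min -5
(-5, 11, 0, 5) → min -5
(11, 0, 5, -6) → min -6
(0, 5, -6, -2) → min -6
(5, -6, -2, -7) → min -7
(-6, -2, -7, 5) → min -7
(-2, -7, 5, 9) → min -7
(-7, 5, 9, 11) → min -7
(5, 9, 11, -7) → min -7
(9, 11, -7, 3) → min -7

-5, -5, -5, -5, -6, -6, -7, -7, -7, -7, -7, -7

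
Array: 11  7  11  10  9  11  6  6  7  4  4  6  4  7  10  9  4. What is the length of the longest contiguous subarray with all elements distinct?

[11] len 1
[11, 7] len 2
[7, 11] len 2
[7, 11, 10] len 3
[7, 11, 10, 9] len 4
[10, 9, 11] len 3
[10, 9, 11, 6] len 4
[6] len 1
[6, 7] len 2
[6, 7, 4] len 3
[4] len 1
[4, 6] len 2
[6, 4] len 2
[6, 4, 7] len 3
[6, 4, 7, 10] len 4
[6, 4, 7, 10, 9] len 5
[7, 10, 9, 4] len 4
Longest all-distinct length: 5.

5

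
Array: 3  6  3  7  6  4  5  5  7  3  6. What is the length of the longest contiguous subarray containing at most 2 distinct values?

Extend right; when distinct count exceeds 2, shrink from the left:
add 3: window [3] (1 distinct), len 1
add 6: window [3, 6] (2 distinct), len 2
add 3: window [3, 6, 3] (2 distinct), len 3
add 7: window [3, 7] (2 distinct), len 2
add 6: window [7, 6] (2 distinct), len 2
add 4: window [6, 4] (2 distinct), len 2
add 5: window [4, 5] (2 distinct), len 2
add 5: window [4, 5, 5] (2 distinct), len 3
add 7: window [5, 5, 7] (2 distinct), len 3
add 3: window [7, 3] (2 distinct), len 2
add 6: window [3, 6] (2 distinct), len 2
Longest length with ≤2 distinct: 3.

3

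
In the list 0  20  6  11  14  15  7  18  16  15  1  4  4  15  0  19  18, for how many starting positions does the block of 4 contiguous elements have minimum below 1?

0 20 6 11 → min 0  < 1 ✓
20 6 11 14 → min 6
6 11 14 15 → min 6
11 14 15 7 → min 7
14 15 7 18 → min 7
15 7 18 16 → min 7
7 18 16 15 → min 7
18 16 15 1 → min 1
16 15 1 4 → min 1
15 1 4 4 → min 1
1 4 4 15 → min 1
4 4 15 0 → min 0  < 1 ✓
4 15 0 19 → min 0  < 1 ✓
15 0 19 18 → min 0  < 1 ✓
4 windows satisfy the condition.

4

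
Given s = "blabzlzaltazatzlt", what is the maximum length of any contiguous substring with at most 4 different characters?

Extend right; when distinct count exceeds 4, shrink from the left:
add b: window [b] (1 distinct), len 1
add l: window [b, l] (2 distinct), len 2
add a: window [b, l, a] (3 distinct), len 3
add b: window [b, l, a, b] (3 distinct), len 4
add z: window [b, l, a, b, z] (4 distinct), len 5
add l: window [b, l, a, b, z, l] (4 distinct), len 6
add z: window [b, l, a, b, z, l, z] (4 distinct), len 7
add a: window [b, l, a, b, z, l, z, a] (4 distinct), len 8
add l: window [b, l, a, b, z, l, z, a, l] (4 distinct), len 9
add t: window [z, l, z, a, l, t] (4 distinct), len 6
add a: window [z, l, z, a, l, t, a] (4 distinct), len 7
add z: window [z, l, z, a, l, t, a, z] (4 distinct), len 8
add a: window [z, l, z, a, l, t, a, z, a] (4 distinct), len 9
add t: window [z, l, z, a, l, t, a, z, a, t] (4 distinct), len 10
add z: window [z, l, z, a, l, t, a, z, a, t, z] (4 distinct), len 11
add l: window [z, l, z, a, l, t, a, z, a, t, z, l] (4 distinct), len 12
add t: window [z, l, z, a, l, t, a, z, a, t, z, l, t] (4 distinct), len 13
Longest length with ≤4 distinct: 13.

13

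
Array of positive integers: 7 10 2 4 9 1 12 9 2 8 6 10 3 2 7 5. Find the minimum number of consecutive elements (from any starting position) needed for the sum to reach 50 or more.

add 7: running sum 7 < 50
add 10: running sum 17 < 50
add 2: running sum 19 < 50
add 4: running sum 23 < 50
add 9: running sum 32 < 50
add 1: running sum 33 < 50
add 12: running sum 45 < 50
add 9: shortest ending here [7, 10, 2, 4, 9, 1, 12, 9] sum 54, len 8
add 2: shortest ending here [7, 10, 2, 4, 9, 1, 12, 9, 2] sum 56, len 9
add 8: shortest ending here [10, 2, 4, 9, 1, 12, 9, 2, 8] sum 57, len 9
add 6: shortest ending here [4, 9, 1, 12, 9, 2, 8, 6] sum 51, len 8
add 10: shortest ending here [9, 1, 12, 9, 2, 8, 6, 10] sum 57, len 8
add 3: shortest ending here [12, 9, 2, 8, 6, 10, 3] sum 50, len 7
add 2: shortest ending here [12, 9, 2, 8, 6, 10, 3, 2] sum 52, len 8
add 7: shortest ending here [12, 9, 2, 8, 6, 10, 3, 2, 7] sum 59, len 9
add 5: shortest ending here [9, 2, 8, 6, 10, 3, 2, 7, 5] sum 52, len 9
Shortest qualifying length: 7.

7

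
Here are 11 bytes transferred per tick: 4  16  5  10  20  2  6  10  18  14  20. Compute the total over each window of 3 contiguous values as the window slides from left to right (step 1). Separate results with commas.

Sliding a size-3 window across the 11 values:
4 16 5 → sum 25
16 5 10 → sum 31
5 10 20 → sum 35
10 20 2 → sum 32
20 2 6 → sum 28
2 6 10 → sum 18
6 10 18 → sum 34
10 18 14 → sum 42
18 14 20 → sum 52

25, 31, 35, 32, 28, 18, 34, 42, 52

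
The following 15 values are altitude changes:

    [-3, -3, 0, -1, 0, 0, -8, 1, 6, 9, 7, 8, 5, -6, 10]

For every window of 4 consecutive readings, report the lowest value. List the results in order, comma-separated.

-3 -3 0 -1 → min -3
-3 0 -1 0 → min -3
0 -1 0 0 → min -1
-1 0 0 -8 → min -8
0 0 -8 1 → min -8
0 -8 1 6 → min -8
-8 1 6 9 → min -8
1 6 9 7 → min 1
6 9 7 8 → min 6
9 7 8 5 → min 5
7 8 5 -6 → min -6
8 5 -6 10 → min -6

-3, -3, -1, -8, -8, -8, -8, 1, 6, 5, -6, -6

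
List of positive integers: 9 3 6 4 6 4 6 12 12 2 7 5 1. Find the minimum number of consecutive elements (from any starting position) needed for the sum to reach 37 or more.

5

Extend right; whenever the sum reaches 37, record the length and shrink from the left:
add 9: running sum 9 < 37
add 3: running sum 12 < 37
add 6: running sum 18 < 37
add 4: running sum 22 < 37
add 6: running sum 28 < 37
add 4: running sum 32 < 37
add 6: shortest ending here [9, 3, 6, 4, 6, 4, 6] sum 38, len 7
add 12: shortest ending here [6, 4, 6, 4, 6, 12] sum 38, len 6
add 12: shortest ending here [6, 4, 6, 12, 12] sum 40, len 5
add 2: shortest ending here [6, 4, 6, 12, 12, 2] sum 42, len 6
add 7: shortest ending here [6, 12, 12, 2, 7] sum 39, len 5
add 5: shortest ending here [12, 12, 2, 7, 5] sum 38, len 5
add 1: shortest ending here [12, 12, 2, 7, 5, 1] sum 39, len 6
Shortest qualifying length: 5.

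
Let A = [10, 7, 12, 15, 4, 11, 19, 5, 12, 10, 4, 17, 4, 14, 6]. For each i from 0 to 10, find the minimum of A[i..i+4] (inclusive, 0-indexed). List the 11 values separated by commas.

(10, 7, 12, 15, 4) → min 4
(7, 12, 15, 4, 11) → min 4
(12, 15, 4, 11, 19) → min 4
(15, 4, 11, 19, 5) → min 4
(4, 11, 19, 5, 12) → min 4
(11, 19, 5, 12, 10) → min 5
(19, 5, 12, 10, 4) → min 4
(5, 12, 10, 4, 17) → min 4
(12, 10, 4, 17, 4) → min 4
(10, 4, 17, 4, 14) → min 4
(4, 17, 4, 14, 6) → min 4

4, 4, 4, 4, 4, 5, 4, 4, 4, 4, 4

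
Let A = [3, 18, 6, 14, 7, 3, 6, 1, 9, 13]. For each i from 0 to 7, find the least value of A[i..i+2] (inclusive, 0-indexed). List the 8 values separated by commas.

3 18 6 → min 3
18 6 14 → min 6
6 14 7 → min 6
14 7 3 → min 3
7 3 6 → min 3
3 6 1 → min 1
6 1 9 → min 1
1 9 13 → min 1

3, 6, 6, 3, 3, 1, 1, 1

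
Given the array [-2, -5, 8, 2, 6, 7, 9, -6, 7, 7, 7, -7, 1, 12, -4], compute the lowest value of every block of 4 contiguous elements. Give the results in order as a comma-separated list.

-5, -5, 2, 2, -6, -6, -6, -6, -7, -7, -7, -7

(-2, -5, 8, 2) → min -5
(-5, 8, 2, 6) → min -5
(8, 2, 6, 7) → min 2
(2, 6, 7, 9) → min 2
(6, 7, 9, -6) → min -6
(7, 9, -6, 7) → min -6
(9, -6, 7, 7) → min -6
(-6, 7, 7, 7) → min -6
(7, 7, 7, -7) → min -7
(7, 7, -7, 1) → min -7
(7, -7, 1, 12) → min -7
(-7, 1, 12, -4) → min -7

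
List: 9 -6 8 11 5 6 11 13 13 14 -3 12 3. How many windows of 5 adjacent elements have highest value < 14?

(9, -6, 8, 11, 5) → max 11  < 14 ✓
(-6, 8, 11, 5, 6) → max 11  < 14 ✓
(8, 11, 5, 6, 11) → max 11  < 14 ✓
(11, 5, 6, 11, 13) → max 13  < 14 ✓
(5, 6, 11, 13, 13) → max 13  < 14 ✓
(6, 11, 13, 13, 14) → max 14
(11, 13, 13, 14, -3) → max 14
(13, 13, 14, -3, 12) → max 14
(13, 14, -3, 12, 3) → max 14
5 windows satisfy the condition.

5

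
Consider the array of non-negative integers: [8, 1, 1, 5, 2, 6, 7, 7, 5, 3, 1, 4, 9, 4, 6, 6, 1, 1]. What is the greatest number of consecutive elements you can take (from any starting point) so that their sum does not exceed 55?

13

[8] sum 8 len 1
[8, 1] sum 9 len 2
[8, 1, 1] sum 10 len 3
[8, 1, 1, 5] sum 15 len 4
[8, 1, 1, 5, 2] sum 17 len 5
[8, 1, 1, 5, 2, 6] sum 23 len 6
[8, 1, 1, 5, 2, 6, 7] sum 30 len 7
[8, 1, 1, 5, 2, 6, 7, 7] sum 37 len 8
[8, 1, 1, 5, 2, 6, 7, 7, 5] sum 42 len 9
[8, 1, 1, 5, 2, 6, 7, 7, 5, 3] sum 45 len 10
[8, 1, 1, 5, 2, 6, 7, 7, 5, 3, 1] sum 46 len 11
[8, 1, 1, 5, 2, 6, 7, 7, 5, 3, 1, 4] sum 50 len 12
[1, 1, 5, 2, 6, 7, 7, 5, 3, 1, 4, 9] sum 51 len 12
[1, 1, 5, 2, 6, 7, 7, 5, 3, 1, 4, 9, 4] sum 55 len 13
[2, 6, 7, 7, 5, 3, 1, 4, 9, 4, 6] sum 54 len 11
[7, 7, 5, 3, 1, 4, 9, 4, 6, 6] sum 52 len 10
[7, 7, 5, 3, 1, 4, 9, 4, 6, 6, 1] sum 53 len 11
[7, 7, 5, 3, 1, 4, 9, 4, 6, 6, 1, 1] sum 54 len 12
Longest length seen: 13.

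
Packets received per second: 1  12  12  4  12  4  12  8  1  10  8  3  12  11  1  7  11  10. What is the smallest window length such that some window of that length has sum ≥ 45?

add 1: running sum 1 < 45
add 12: running sum 13 < 45
add 12: running sum 25 < 45
add 4: running sum 29 < 45
add 12: running sum 41 < 45
add 4: shortest ending here [1, 12, 12, 4, 12, 4] sum 45, len 6
add 12: shortest ending here [12, 12, 4, 12, 4, 12] sum 56, len 6
add 8: shortest ending here [12, 4, 12, 4, 12, 8] sum 52, len 6
add 1: shortest ending here [12, 4, 12, 4, 12, 8, 1] sum 53, len 7
add 10: shortest ending here [12, 4, 12, 8, 1, 10] sum 47, len 6
add 8: shortest ending here [12, 4, 12, 8, 1, 10, 8] sum 55, len 7
add 3: shortest ending here [4, 12, 8, 1, 10, 8, 3] sum 46, len 7
add 12: shortest ending here [12, 8, 1, 10, 8, 3, 12] sum 54, len 7
add 11: shortest ending here [1, 10, 8, 3, 12, 11] sum 45, len 6
add 1: shortest ending here [10, 8, 3, 12, 11, 1] sum 45, len 6
add 7: shortest ending here [10, 8, 3, 12, 11, 1, 7] sum 52, len 7
add 11: shortest ending here [3, 12, 11, 1, 7, 11] sum 45, len 6
add 10: shortest ending here [12, 11, 1, 7, 11, 10] sum 52, len 6
Shortest qualifying length: 6.

6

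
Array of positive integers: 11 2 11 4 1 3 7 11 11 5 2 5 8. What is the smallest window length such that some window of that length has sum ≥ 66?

add 11: running sum 11 < 66
add 2: running sum 13 < 66
add 11: running sum 24 < 66
add 4: running sum 28 < 66
add 1: running sum 29 < 66
add 3: running sum 32 < 66
add 7: running sum 39 < 66
add 11: running sum 50 < 66
add 11: running sum 61 < 66
add 5: shortest ending here [11, 2, 11, 4, 1, 3, 7, 11, 11, 5] sum 66, len 10
add 2: shortest ending here [11, 2, 11, 4, 1, 3, 7, 11, 11, 5, 2] sum 68, len 11
add 5: shortest ending here [11, 2, 11, 4, 1, 3, 7, 11, 11, 5, 2, 5] sum 73, len 12
add 8: shortest ending here [11, 4, 1, 3, 7, 11, 11, 5, 2, 5, 8] sum 68, len 11
Shortest qualifying length: 10.

10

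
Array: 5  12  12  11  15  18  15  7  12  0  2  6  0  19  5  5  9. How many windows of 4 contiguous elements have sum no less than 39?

6

[5, 12, 12, 11] → sum 40  ≥ 39 ✓
[12, 12, 11, 15] → sum 50  ≥ 39 ✓
[12, 11, 15, 18] → sum 56  ≥ 39 ✓
[11, 15, 18, 15] → sum 59  ≥ 39 ✓
[15, 18, 15, 7] → sum 55  ≥ 39 ✓
[18, 15, 7, 12] → sum 52  ≥ 39 ✓
[15, 7, 12, 0] → sum 34
[7, 12, 0, 2] → sum 21
[12, 0, 2, 6] → sum 20
[0, 2, 6, 0] → sum 8
[2, 6, 0, 19] → sum 27
[6, 0, 19, 5] → sum 30
[0, 19, 5, 5] → sum 29
[19, 5, 5, 9] → sum 38
6 windows satisfy the condition.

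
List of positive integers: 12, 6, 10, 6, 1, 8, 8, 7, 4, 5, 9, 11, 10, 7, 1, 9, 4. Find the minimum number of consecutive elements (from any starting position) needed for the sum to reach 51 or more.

add 12: running sum 12 < 51
add 6: running sum 18 < 51
add 10: running sum 28 < 51
add 6: running sum 34 < 51
add 1: running sum 35 < 51
add 8: running sum 43 < 51
add 8: shortest ending here [12, 6, 10, 6, 1, 8, 8] sum 51, len 7
add 7: shortest ending here [12, 6, 10, 6, 1, 8, 8, 7] sum 58, len 8
add 4: shortest ending here [12, 6, 10, 6, 1, 8, 8, 7, 4] sum 62, len 9
add 5: shortest ending here [6, 10, 6, 1, 8, 8, 7, 4, 5] sum 55, len 9
add 9: shortest ending here [10, 6, 1, 8, 8, 7, 4, 5, 9] sum 58, len 9
add 11: shortest ending here [8, 8, 7, 4, 5, 9, 11] sum 52, len 7
add 10: shortest ending here [8, 7, 4, 5, 9, 11, 10] sum 54, len 7
add 7: shortest ending here [7, 4, 5, 9, 11, 10, 7] sum 53, len 7
add 1: shortest ending here [7, 4, 5, 9, 11, 10, 7, 1] sum 54, len 8
add 9: shortest ending here [5, 9, 11, 10, 7, 1, 9] sum 52, len 7
add 4: shortest ending here [9, 11, 10, 7, 1, 9, 4] sum 51, len 7
Shortest qualifying length: 7.

7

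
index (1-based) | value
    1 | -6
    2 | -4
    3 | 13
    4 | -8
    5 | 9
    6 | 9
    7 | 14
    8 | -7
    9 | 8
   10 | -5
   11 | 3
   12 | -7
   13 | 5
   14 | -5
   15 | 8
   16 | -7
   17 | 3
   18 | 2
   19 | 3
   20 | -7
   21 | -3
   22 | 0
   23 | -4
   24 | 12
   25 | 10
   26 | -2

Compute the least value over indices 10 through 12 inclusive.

-7

Elements at indices 10..12: -5, 3, -7
min(-5, 3, -7) = -7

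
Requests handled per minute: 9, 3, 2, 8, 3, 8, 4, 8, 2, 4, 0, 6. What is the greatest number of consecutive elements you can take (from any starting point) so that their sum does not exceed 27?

→ 9: sum 9, len 1
→ 3: sum 12, len 2
→ 2: sum 14, len 3
→ 8: sum 22, len 4
→ 3: sum 25, len 5
→ 8 (dropped 9): sum 24, len 5
→ 4 (dropped 3): sum 25, len 5
→ 8 (dropped 2, 8): sum 23, len 4
→ 2: sum 25, len 5
→ 4 (dropped 3): sum 26, len 5
→ 0: sum 26, len 6
→ 6 (dropped 8): sum 24, len 6
Longest length seen: 6.

6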